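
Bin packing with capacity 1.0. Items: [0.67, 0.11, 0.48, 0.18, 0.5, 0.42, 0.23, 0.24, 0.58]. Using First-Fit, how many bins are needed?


Place items sequentially using First-Fit:
  Item 0.67 -> new Bin 1
  Item 0.11 -> Bin 1 (now 0.78)
  Item 0.48 -> new Bin 2
  Item 0.18 -> Bin 1 (now 0.96)
  Item 0.5 -> Bin 2 (now 0.98)
  Item 0.42 -> new Bin 3
  Item 0.23 -> Bin 3 (now 0.65)
  Item 0.24 -> Bin 3 (now 0.89)
  Item 0.58 -> new Bin 4
Total bins used = 4

4


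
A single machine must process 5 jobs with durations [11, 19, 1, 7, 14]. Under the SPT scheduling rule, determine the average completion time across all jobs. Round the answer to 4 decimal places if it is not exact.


Sort jobs by processing time (SPT order): [1, 7, 11, 14, 19]
Compute completion times sequentially:
  Job 1: processing = 1, completes at 1
  Job 2: processing = 7, completes at 8
  Job 3: processing = 11, completes at 19
  Job 4: processing = 14, completes at 33
  Job 5: processing = 19, completes at 52
Sum of completion times = 113
Average completion time = 113/5 = 22.6

22.6


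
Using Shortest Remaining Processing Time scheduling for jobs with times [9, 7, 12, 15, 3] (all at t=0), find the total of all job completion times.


Since all jobs arrive at t=0, SRPT equals SPT ordering.
SPT order: [3, 7, 9, 12, 15]
Completion times:
  Job 1: p=3, C=3
  Job 2: p=7, C=10
  Job 3: p=9, C=19
  Job 4: p=12, C=31
  Job 5: p=15, C=46
Total completion time = 3 + 10 + 19 + 31 + 46 = 109

109


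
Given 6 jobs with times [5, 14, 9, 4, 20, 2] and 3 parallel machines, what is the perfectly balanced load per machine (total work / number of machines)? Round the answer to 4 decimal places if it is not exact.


Total processing time = 5 + 14 + 9 + 4 + 20 + 2 = 54
Number of machines = 3
Ideal balanced load = 54 / 3 = 18.0

18.0


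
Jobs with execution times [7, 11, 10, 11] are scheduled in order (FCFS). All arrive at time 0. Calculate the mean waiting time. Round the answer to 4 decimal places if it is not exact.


FCFS order (as given): [7, 11, 10, 11]
Waiting times:
  Job 1: wait = 0
  Job 2: wait = 7
  Job 3: wait = 18
  Job 4: wait = 28
Sum of waiting times = 53
Average waiting time = 53/4 = 13.25

13.25


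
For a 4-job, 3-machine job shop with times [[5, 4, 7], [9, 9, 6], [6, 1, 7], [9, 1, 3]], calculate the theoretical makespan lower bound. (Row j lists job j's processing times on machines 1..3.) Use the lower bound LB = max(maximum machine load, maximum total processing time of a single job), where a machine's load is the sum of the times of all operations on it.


Machine loads:
  Machine 1: 5 + 9 + 6 + 9 = 29
  Machine 2: 4 + 9 + 1 + 1 = 15
  Machine 3: 7 + 6 + 7 + 3 = 23
Max machine load = 29
Job totals:
  Job 1: 16
  Job 2: 24
  Job 3: 14
  Job 4: 13
Max job total = 24
Lower bound = max(29, 24) = 29

29


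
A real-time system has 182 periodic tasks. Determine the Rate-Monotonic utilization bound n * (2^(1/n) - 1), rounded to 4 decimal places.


Compute 2^(1/182) = 1.0038157625
Subtract 1: 1.0038157625 - 1 = 0.0038157625
Multiply by n: 182 * 0.0038157625 = 0.6944687750
Round to 4 dp: 0.6945

0.6945


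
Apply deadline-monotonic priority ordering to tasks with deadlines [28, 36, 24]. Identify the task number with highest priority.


Sort tasks by relative deadline (ascending):
  Task 3: deadline = 24
  Task 1: deadline = 28
  Task 2: deadline = 36
Priority order (highest first): [3, 1, 2]
Highest priority task = 3

3


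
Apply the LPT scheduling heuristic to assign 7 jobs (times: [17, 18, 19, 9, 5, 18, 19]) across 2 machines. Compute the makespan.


Sort jobs in decreasing order (LPT): [19, 19, 18, 18, 17, 9, 5]
Assign each job to the least loaded machine:
  Machine 1: jobs [19, 18, 17], load = 54
  Machine 2: jobs [19, 18, 9, 5], load = 51
Makespan = max load = 54

54


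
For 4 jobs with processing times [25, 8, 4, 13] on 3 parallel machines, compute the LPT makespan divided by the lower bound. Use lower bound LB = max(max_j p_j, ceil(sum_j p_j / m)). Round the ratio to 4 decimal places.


LPT order: [25, 13, 8, 4]
Machine loads after assignment: [25, 13, 12]
LPT makespan = 25
Lower bound = max(max_job, ceil(total/3)) = max(25, 17) = 25
Ratio = 25 / 25 = 1.0

1.0


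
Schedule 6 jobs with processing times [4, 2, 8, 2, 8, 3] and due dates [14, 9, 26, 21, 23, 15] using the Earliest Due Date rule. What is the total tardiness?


Sort by due date (EDD order): [(2, 9), (4, 14), (3, 15), (2, 21), (8, 23), (8, 26)]
Compute completion times and tardiness:
  Job 1: p=2, d=9, C=2, tardiness=max(0,2-9)=0
  Job 2: p=4, d=14, C=6, tardiness=max(0,6-14)=0
  Job 3: p=3, d=15, C=9, tardiness=max(0,9-15)=0
  Job 4: p=2, d=21, C=11, tardiness=max(0,11-21)=0
  Job 5: p=8, d=23, C=19, tardiness=max(0,19-23)=0
  Job 6: p=8, d=26, C=27, tardiness=max(0,27-26)=1
Total tardiness = 1

1


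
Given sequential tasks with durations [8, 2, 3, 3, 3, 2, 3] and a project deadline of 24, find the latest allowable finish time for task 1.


LF(activity 1) = deadline - sum of successor durations
Successors: activities 2 through 7 with durations [2, 3, 3, 3, 2, 3]
Sum of successor durations = 16
LF = 24 - 16 = 8

8


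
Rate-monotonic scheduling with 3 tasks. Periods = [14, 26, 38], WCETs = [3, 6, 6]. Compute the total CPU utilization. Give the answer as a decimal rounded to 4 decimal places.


Compute individual utilizations (exact fractions):
  Task 1: C/T = 3/14 (approx. 0.2143)
  Task 2: C/T = 6/26 = 3/13 (approx. 0.2308)
  Task 3: C/T = 6/38 = 3/19 (approx. 0.1579)
Total utilization U = 3/14 + 3/13 + 3/19 = 2085/3458
Rounded to 4 decimal places: U = 0.6029
RM (Liu & Layland) bound for 3 tasks = 0.779763; compare with U = 2085/3458 (approx. 0.602950)
U <= bound, so schedulable by RM sufficient condition.

0.6029


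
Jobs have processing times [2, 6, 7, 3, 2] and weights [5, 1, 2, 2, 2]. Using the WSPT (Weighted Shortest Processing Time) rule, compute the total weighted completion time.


Compute p/w ratios and sort ascending (WSPT): [(2, 5), (2, 2), (3, 2), (7, 2), (6, 1)]
Compute weighted completion times:
  Job (p=2,w=5): C=2, w*C=5*2=10
  Job (p=2,w=2): C=4, w*C=2*4=8
  Job (p=3,w=2): C=7, w*C=2*7=14
  Job (p=7,w=2): C=14, w*C=2*14=28
  Job (p=6,w=1): C=20, w*C=1*20=20
Total weighted completion time = 80

80


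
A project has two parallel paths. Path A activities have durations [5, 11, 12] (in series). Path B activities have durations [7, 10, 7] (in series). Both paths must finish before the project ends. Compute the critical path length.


Path A total = 5 + 11 + 12 = 28
Path B total = 7 + 10 + 7 = 24
Critical path = longest path = max(28, 24) = 28

28


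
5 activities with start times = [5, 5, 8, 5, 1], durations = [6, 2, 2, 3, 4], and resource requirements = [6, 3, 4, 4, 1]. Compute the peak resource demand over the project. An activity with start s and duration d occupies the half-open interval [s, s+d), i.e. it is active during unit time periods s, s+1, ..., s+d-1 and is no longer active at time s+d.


Each activity i is active on [start_i, start_i + duration_i).
Compute total resource usage per time slot:
  t=0: active resources = [], total = 0
  t=1: active resources = [1], total = 1
  t=2: active resources = [1], total = 1
  t=3: active resources = [1], total = 1
  t=4: active resources = [1], total = 1
  t=5: active resources = [6, 3, 4], total = 13
  t=6: active resources = [6, 3, 4], total = 13
  t=7: active resources = [6, 4], total = 10
  t=8: active resources = [6, 4], total = 10
  t=9: active resources = [6, 4], total = 10
  t=10: active resources = [6], total = 6
Peak resource demand = 13

13


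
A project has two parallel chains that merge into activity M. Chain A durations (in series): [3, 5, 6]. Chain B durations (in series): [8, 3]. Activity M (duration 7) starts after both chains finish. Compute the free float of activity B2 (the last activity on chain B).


ES(B2) = sum of predecessors on chain B = 8
EF(B2) = ES + duration = 8 + 3 = 11
Successor of B2 is M. ES(M) = max(sum(A), sum(B)) = max(14, 11) = 14
Free float = ES(successor) - EF(current) = 14 - 11 = 3

3


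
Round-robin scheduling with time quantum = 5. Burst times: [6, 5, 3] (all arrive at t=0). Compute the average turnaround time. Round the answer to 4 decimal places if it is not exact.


Time quantum = 5
Execution trace:
  J1 runs 5 units, time = 5
  J2 runs 5 units, time = 10
  J3 runs 3 units, time = 13
  J1 runs 1 units, time = 14
Finish times: [14, 10, 13]
Average turnaround = 37/3 = 12.3333

12.3333


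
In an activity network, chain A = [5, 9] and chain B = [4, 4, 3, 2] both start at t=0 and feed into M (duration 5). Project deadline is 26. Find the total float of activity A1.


Forward pass: ES(A1) = sum of predecessors on chain A = 0
EF = ES + duration = 0 + 5 = 5
Backward pass: LF(M) = deadline = 26; LS(M) = 26 - 5 = 21
LF(A1) = LS(M) - sum(successors on chain A) = 21 - 9 = 12
LS = LF - duration = 12 - 5 = 7
Total float = LS - ES = 7 - 0 = 7

7


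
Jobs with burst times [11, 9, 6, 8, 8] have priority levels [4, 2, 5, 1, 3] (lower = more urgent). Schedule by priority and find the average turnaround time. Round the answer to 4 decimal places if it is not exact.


Sort by priority (ascending = highest first):
Order: [(1, 8), (2, 9), (3, 8), (4, 11), (5, 6)]
Completion times:
  Priority 1, burst=8, C=8
  Priority 2, burst=9, C=17
  Priority 3, burst=8, C=25
  Priority 4, burst=11, C=36
  Priority 5, burst=6, C=42
Average turnaround = 128/5 = 25.6

25.6


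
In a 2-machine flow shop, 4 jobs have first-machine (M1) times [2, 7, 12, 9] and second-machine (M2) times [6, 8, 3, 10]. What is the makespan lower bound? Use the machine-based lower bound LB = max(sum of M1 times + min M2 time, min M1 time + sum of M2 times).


LB1 = sum(M1 times) + min(M2 times) = 30 + 3 = 33
LB2 = min(M1 times) + sum(M2 times) = 2 + 27 = 29
Lower bound = max(LB1, LB2) = max(33, 29) = 33

33


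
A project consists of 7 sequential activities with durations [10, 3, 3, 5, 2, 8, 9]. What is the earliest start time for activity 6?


Activity 6 starts after activities 1 through 5 complete.
Predecessor durations: [10, 3, 3, 5, 2]
ES = 10 + 3 + 3 + 5 + 2 = 23

23


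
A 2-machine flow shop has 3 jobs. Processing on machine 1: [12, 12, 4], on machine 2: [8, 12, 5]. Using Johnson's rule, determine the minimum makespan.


Apply Johnson's rule:
  Group 1 (a <= b): [(3, 4, 5), (2, 12, 12)]
  Group 2 (a > b): [(1, 12, 8)]
Optimal job order: [3, 2, 1]
Schedule:
  Job 3: M1 done at 4, M2 done at 9
  Job 2: M1 done at 16, M2 done at 28
  Job 1: M1 done at 28, M2 done at 36
Makespan = 36

36


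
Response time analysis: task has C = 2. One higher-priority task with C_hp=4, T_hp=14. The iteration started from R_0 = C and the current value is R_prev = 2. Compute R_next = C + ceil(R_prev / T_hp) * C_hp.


R_next = C + ceil(R_prev / T_hp) * C_hp
ceil(2 / 14) = ceil(0.1429) = 1
Interference = 1 * 4 = 4
R_next = 2 + 4 = 6

6


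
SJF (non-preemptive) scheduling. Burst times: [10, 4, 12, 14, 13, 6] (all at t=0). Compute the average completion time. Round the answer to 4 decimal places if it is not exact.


SJF order (ascending): [4, 6, 10, 12, 13, 14]
Completion times:
  Job 1: burst=4, C=4
  Job 2: burst=6, C=10
  Job 3: burst=10, C=20
  Job 4: burst=12, C=32
  Job 5: burst=13, C=45
  Job 6: burst=14, C=59
Average completion = 170/6 = 28.3333

28.3333


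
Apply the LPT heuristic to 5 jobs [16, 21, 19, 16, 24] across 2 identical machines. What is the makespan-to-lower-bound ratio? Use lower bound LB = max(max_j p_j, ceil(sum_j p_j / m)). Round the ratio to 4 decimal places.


LPT order: [24, 21, 19, 16, 16]
Machine loads after assignment: [56, 40]
LPT makespan = 56
Lower bound = max(max_job, ceil(total/2)) = max(24, 48) = 48
Ratio = 56 / 48 = 1.1667

1.1667


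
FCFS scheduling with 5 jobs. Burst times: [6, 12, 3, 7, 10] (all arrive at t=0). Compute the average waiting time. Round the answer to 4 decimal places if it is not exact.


FCFS order (as given): [6, 12, 3, 7, 10]
Waiting times:
  Job 1: wait = 0
  Job 2: wait = 6
  Job 3: wait = 18
  Job 4: wait = 21
  Job 5: wait = 28
Sum of waiting times = 73
Average waiting time = 73/5 = 14.6

14.6


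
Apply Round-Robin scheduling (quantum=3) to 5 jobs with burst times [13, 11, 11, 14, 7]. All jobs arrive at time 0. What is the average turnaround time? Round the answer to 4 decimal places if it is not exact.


Time quantum = 3
Execution trace:
  J1 runs 3 units, time = 3
  J2 runs 3 units, time = 6
  J3 runs 3 units, time = 9
  J4 runs 3 units, time = 12
  J5 runs 3 units, time = 15
  J1 runs 3 units, time = 18
  J2 runs 3 units, time = 21
  J3 runs 3 units, time = 24
  J4 runs 3 units, time = 27
  J5 runs 3 units, time = 30
  J1 runs 3 units, time = 33
  J2 runs 3 units, time = 36
  J3 runs 3 units, time = 39
  J4 runs 3 units, time = 42
  J5 runs 1 units, time = 43
  J1 runs 3 units, time = 46
  J2 runs 2 units, time = 48
  J3 runs 2 units, time = 50
  J4 runs 3 units, time = 53
  J1 runs 1 units, time = 54
  J4 runs 2 units, time = 56
Finish times: [54, 48, 50, 56, 43]
Average turnaround = 251/5 = 50.2

50.2


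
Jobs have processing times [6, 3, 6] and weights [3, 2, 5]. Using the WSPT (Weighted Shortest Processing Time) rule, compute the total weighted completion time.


Compute p/w ratios and sort ascending (WSPT): [(6, 5), (3, 2), (6, 3)]
Compute weighted completion times:
  Job (p=6,w=5): C=6, w*C=5*6=30
  Job (p=3,w=2): C=9, w*C=2*9=18
  Job (p=6,w=3): C=15, w*C=3*15=45
Total weighted completion time = 93

93


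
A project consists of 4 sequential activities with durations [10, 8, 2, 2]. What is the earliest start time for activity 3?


Activity 3 starts after activities 1 through 2 complete.
Predecessor durations: [10, 8]
ES = 10 + 8 = 18

18


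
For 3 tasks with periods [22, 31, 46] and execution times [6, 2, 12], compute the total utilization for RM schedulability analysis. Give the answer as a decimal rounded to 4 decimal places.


Compute individual utilizations (exact fractions):
  Task 1: C/T = 6/22 = 3/11 (approx. 0.2727)
  Task 2: C/T = 2/31 (approx. 0.0645)
  Task 3: C/T = 12/46 = 6/23 (approx. 0.2609)
Total utilization U = 3/11 + 2/31 + 6/23 = 4691/7843
Rounded to 4 decimal places: U = 0.5981
RM (Liu & Layland) bound for 3 tasks = 0.779763; compare with U = 4691/7843 (approx. 0.598113)
U <= bound, so schedulable by RM sufficient condition.

0.5981


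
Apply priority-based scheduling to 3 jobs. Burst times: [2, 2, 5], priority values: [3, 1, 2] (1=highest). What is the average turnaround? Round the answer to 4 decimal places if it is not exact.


Sort by priority (ascending = highest first):
Order: [(1, 2), (2, 5), (3, 2)]
Completion times:
  Priority 1, burst=2, C=2
  Priority 2, burst=5, C=7
  Priority 3, burst=2, C=9
Average turnaround = 18/3 = 6.0

6.0


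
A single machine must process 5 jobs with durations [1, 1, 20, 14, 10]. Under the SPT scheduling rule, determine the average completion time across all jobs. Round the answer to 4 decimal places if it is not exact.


Sort jobs by processing time (SPT order): [1, 1, 10, 14, 20]
Compute completion times sequentially:
  Job 1: processing = 1, completes at 1
  Job 2: processing = 1, completes at 2
  Job 3: processing = 10, completes at 12
  Job 4: processing = 14, completes at 26
  Job 5: processing = 20, completes at 46
Sum of completion times = 87
Average completion time = 87/5 = 17.4

17.4


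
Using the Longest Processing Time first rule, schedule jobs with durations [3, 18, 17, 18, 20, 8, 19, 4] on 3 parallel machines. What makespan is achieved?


Sort jobs in decreasing order (LPT): [20, 19, 18, 18, 17, 8, 4, 3]
Assign each job to the least loaded machine:
  Machine 1: jobs [20, 8, 4, 3], load = 35
  Machine 2: jobs [19, 17], load = 36
  Machine 3: jobs [18, 18], load = 36
Makespan = max load = 36

36


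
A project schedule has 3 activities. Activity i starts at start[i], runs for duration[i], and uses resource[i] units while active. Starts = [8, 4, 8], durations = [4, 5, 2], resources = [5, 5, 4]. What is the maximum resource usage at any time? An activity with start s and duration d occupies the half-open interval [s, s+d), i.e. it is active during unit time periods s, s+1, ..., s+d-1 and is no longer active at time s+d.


Each activity i is active on [start_i, start_i + duration_i).
Compute total resource usage per time slot:
  t=0: active resources = [], total = 0
  t=1: active resources = [], total = 0
  t=2: active resources = [], total = 0
  t=3: active resources = [], total = 0
  t=4: active resources = [5], total = 5
  t=5: active resources = [5], total = 5
  t=6: active resources = [5], total = 5
  t=7: active resources = [5], total = 5
  t=8: active resources = [5, 5, 4], total = 14
  t=9: active resources = [5, 4], total = 9
  t=10: active resources = [5], total = 5
  t=11: active resources = [5], total = 5
Peak resource demand = 14

14


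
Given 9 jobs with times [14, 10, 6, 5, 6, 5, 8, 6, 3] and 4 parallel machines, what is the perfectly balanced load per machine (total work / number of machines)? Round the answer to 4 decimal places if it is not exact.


Total processing time = 14 + 10 + 6 + 5 + 6 + 5 + 8 + 6 + 3 = 63
Number of machines = 4
Ideal balanced load = 63 / 4 = 15.75

15.75


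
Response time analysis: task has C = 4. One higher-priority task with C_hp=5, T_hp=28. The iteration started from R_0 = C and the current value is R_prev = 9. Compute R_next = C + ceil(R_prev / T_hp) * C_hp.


R_next = C + ceil(R_prev / T_hp) * C_hp
ceil(9 / 28) = ceil(0.3214) = 1
Interference = 1 * 5 = 5
R_next = 4 + 5 = 9
R_next = R_prev, so the iteration has converged (response time = 9).

9


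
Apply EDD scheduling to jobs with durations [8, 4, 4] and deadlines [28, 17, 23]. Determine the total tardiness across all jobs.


Sort by due date (EDD order): [(4, 17), (4, 23), (8, 28)]
Compute completion times and tardiness:
  Job 1: p=4, d=17, C=4, tardiness=max(0,4-17)=0
  Job 2: p=4, d=23, C=8, tardiness=max(0,8-23)=0
  Job 3: p=8, d=28, C=16, tardiness=max(0,16-28)=0
Total tardiness = 0

0


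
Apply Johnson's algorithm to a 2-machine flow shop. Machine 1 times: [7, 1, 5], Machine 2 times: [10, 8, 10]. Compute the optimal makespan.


Apply Johnson's rule:
  Group 1 (a <= b): [(2, 1, 8), (3, 5, 10), (1, 7, 10)]
  Group 2 (a > b): []
Optimal job order: [2, 3, 1]
Schedule:
  Job 2: M1 done at 1, M2 done at 9
  Job 3: M1 done at 6, M2 done at 19
  Job 1: M1 done at 13, M2 done at 29
Makespan = 29

29


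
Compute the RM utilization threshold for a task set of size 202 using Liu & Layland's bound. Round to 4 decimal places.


Compute 2^(1/202) = 1.0034373158
Subtract 1: 1.0034373158 - 1 = 0.0034373158
Multiply by n: 202 * 0.0034373158 = 0.6943377916
Round to 4 dp: 0.6943

0.6943


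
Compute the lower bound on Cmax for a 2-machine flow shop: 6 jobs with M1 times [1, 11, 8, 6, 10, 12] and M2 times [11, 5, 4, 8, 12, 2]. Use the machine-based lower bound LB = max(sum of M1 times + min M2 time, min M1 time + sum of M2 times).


LB1 = sum(M1 times) + min(M2 times) = 48 + 2 = 50
LB2 = min(M1 times) + sum(M2 times) = 1 + 42 = 43
Lower bound = max(LB1, LB2) = max(50, 43) = 50

50


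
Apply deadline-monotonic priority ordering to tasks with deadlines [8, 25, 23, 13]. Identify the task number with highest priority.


Sort tasks by relative deadline (ascending):
  Task 1: deadline = 8
  Task 4: deadline = 13
  Task 3: deadline = 23
  Task 2: deadline = 25
Priority order (highest first): [1, 4, 3, 2]
Highest priority task = 1

1


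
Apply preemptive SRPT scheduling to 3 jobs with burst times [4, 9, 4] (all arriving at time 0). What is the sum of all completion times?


Since all jobs arrive at t=0, SRPT equals SPT ordering.
SPT order: [4, 4, 9]
Completion times:
  Job 1: p=4, C=4
  Job 2: p=4, C=8
  Job 3: p=9, C=17
Total completion time = 4 + 8 + 17 = 29

29


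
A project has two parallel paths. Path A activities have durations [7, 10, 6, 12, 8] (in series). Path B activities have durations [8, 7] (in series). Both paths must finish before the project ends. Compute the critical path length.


Path A total = 7 + 10 + 6 + 12 + 8 = 43
Path B total = 8 + 7 = 15
Critical path = longest path = max(43, 15) = 43

43


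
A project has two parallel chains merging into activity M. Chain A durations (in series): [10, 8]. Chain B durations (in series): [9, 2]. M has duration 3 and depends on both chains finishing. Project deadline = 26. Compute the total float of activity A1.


Forward pass: ES(A1) = sum of predecessors on chain A = 0
EF = ES + duration = 0 + 10 = 10
Backward pass: LF(M) = deadline = 26; LS(M) = 26 - 3 = 23
LF(A1) = LS(M) - sum(successors on chain A) = 23 - 8 = 15
LS = LF - duration = 15 - 10 = 5
Total float = LS - ES = 5 - 0 = 5

5


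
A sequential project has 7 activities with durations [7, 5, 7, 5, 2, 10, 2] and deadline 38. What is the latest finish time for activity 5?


LF(activity 5) = deadline - sum of successor durations
Successors: activities 6 through 7 with durations [10, 2]
Sum of successor durations = 12
LF = 38 - 12 = 26

26


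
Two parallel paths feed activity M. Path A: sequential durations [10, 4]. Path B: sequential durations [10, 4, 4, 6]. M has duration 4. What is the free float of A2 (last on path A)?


ES(A2) = sum of predecessors on chain A = 10
EF(A2) = ES + duration = 10 + 4 = 14
Successor of A2 is M. ES(M) = max(sum(A), sum(B)) = max(14, 24) = 24
Free float = ES(successor) - EF(current) = 24 - 14 = 10

10


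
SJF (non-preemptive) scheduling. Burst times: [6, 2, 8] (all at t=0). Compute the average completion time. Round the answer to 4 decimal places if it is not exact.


SJF order (ascending): [2, 6, 8]
Completion times:
  Job 1: burst=2, C=2
  Job 2: burst=6, C=8
  Job 3: burst=8, C=16
Average completion = 26/3 = 8.6667

8.6667


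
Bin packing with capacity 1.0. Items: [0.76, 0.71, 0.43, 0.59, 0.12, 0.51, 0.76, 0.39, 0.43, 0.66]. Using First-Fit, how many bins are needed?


Place items sequentially using First-Fit:
  Item 0.76 -> new Bin 1
  Item 0.71 -> new Bin 2
  Item 0.43 -> new Bin 3
  Item 0.59 -> new Bin 4
  Item 0.12 -> Bin 1 (now 0.88)
  Item 0.51 -> Bin 3 (now 0.94)
  Item 0.76 -> new Bin 5
  Item 0.39 -> Bin 4 (now 0.98)
  Item 0.43 -> new Bin 6
  Item 0.66 -> new Bin 7
Total bins used = 7

7


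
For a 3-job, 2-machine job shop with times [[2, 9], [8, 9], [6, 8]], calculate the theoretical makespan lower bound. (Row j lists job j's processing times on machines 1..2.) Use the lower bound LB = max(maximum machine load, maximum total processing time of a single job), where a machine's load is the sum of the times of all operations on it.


Machine loads:
  Machine 1: 2 + 8 + 6 = 16
  Machine 2: 9 + 9 + 8 = 26
Max machine load = 26
Job totals:
  Job 1: 11
  Job 2: 17
  Job 3: 14
Max job total = 17
Lower bound = max(26, 17) = 26

26


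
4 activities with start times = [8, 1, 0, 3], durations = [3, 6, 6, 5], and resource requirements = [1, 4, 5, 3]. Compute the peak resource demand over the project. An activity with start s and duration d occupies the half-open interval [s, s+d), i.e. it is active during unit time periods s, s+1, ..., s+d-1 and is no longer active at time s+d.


Each activity i is active on [start_i, start_i + duration_i).
Compute total resource usage per time slot:
  t=0: active resources = [5], total = 5
  t=1: active resources = [4, 5], total = 9
  t=2: active resources = [4, 5], total = 9
  t=3: active resources = [4, 5, 3], total = 12
  t=4: active resources = [4, 5, 3], total = 12
  t=5: active resources = [4, 5, 3], total = 12
  t=6: active resources = [4, 3], total = 7
  t=7: active resources = [3], total = 3
  t=8: active resources = [1], total = 1
  t=9: active resources = [1], total = 1
  t=10: active resources = [1], total = 1
Peak resource demand = 12

12


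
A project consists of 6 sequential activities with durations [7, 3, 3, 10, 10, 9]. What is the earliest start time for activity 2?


Activity 2 starts after activities 1 through 1 complete.
Predecessor durations: [7]
ES = 7 = 7

7


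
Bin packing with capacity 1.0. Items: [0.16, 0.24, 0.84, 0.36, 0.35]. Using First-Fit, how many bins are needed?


Place items sequentially using First-Fit:
  Item 0.16 -> new Bin 1
  Item 0.24 -> Bin 1 (now 0.4)
  Item 0.84 -> new Bin 2
  Item 0.36 -> Bin 1 (now 0.76)
  Item 0.35 -> new Bin 3
Total bins used = 3

3


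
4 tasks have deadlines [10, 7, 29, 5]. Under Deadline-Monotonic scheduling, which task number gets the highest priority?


Sort tasks by relative deadline (ascending):
  Task 4: deadline = 5
  Task 2: deadline = 7
  Task 1: deadline = 10
  Task 3: deadline = 29
Priority order (highest first): [4, 2, 1, 3]
Highest priority task = 4

4


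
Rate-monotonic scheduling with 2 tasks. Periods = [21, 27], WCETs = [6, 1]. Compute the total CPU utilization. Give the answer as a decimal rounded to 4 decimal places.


Compute individual utilizations (exact fractions):
  Task 1: C/T = 6/21 = 2/7 (approx. 0.2857)
  Task 2: C/T = 1/27 (approx. 0.037)
Total utilization U = 2/7 + 1/27 = 61/189
Rounded to 4 decimal places: U = 0.3228
RM (Liu & Layland) bound for 2 tasks = 0.828427; compare with U = 61/189 (approx. 0.322751)
U <= bound, so schedulable by RM sufficient condition.

0.3228


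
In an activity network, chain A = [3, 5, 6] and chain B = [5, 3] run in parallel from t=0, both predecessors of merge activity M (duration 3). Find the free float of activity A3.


ES(A3) = sum of predecessors on chain A = 8
EF(A3) = ES + duration = 8 + 6 = 14
Successor of A3 is M. ES(M) = max(sum(A), sum(B)) = max(14, 8) = 14
Free float = ES(successor) - EF(current) = 14 - 14 = 0

0


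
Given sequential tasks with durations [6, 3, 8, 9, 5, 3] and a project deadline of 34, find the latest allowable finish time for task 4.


LF(activity 4) = deadline - sum of successor durations
Successors: activities 5 through 6 with durations [5, 3]
Sum of successor durations = 8
LF = 34 - 8 = 26

26


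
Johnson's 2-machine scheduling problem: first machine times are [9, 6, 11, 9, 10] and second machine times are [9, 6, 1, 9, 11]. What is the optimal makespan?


Apply Johnson's rule:
  Group 1 (a <= b): [(2, 6, 6), (1, 9, 9), (4, 9, 9), (5, 10, 11)]
  Group 2 (a > b): [(3, 11, 1)]
Optimal job order: [2, 1, 4, 5, 3]
Schedule:
  Job 2: M1 done at 6, M2 done at 12
  Job 1: M1 done at 15, M2 done at 24
  Job 4: M1 done at 24, M2 done at 33
  Job 5: M1 done at 34, M2 done at 45
  Job 3: M1 done at 45, M2 done at 46
Makespan = 46

46


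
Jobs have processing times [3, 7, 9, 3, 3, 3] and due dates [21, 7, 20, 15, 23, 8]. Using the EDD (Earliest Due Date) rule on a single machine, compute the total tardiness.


Sort by due date (EDD order): [(7, 7), (3, 8), (3, 15), (9, 20), (3, 21), (3, 23)]
Compute completion times and tardiness:
  Job 1: p=7, d=7, C=7, tardiness=max(0,7-7)=0
  Job 2: p=3, d=8, C=10, tardiness=max(0,10-8)=2
  Job 3: p=3, d=15, C=13, tardiness=max(0,13-15)=0
  Job 4: p=9, d=20, C=22, tardiness=max(0,22-20)=2
  Job 5: p=3, d=21, C=25, tardiness=max(0,25-21)=4
  Job 6: p=3, d=23, C=28, tardiness=max(0,28-23)=5
Total tardiness = 13

13


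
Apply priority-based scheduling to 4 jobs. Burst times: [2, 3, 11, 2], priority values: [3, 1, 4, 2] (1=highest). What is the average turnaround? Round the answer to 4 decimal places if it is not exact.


Sort by priority (ascending = highest first):
Order: [(1, 3), (2, 2), (3, 2), (4, 11)]
Completion times:
  Priority 1, burst=3, C=3
  Priority 2, burst=2, C=5
  Priority 3, burst=2, C=7
  Priority 4, burst=11, C=18
Average turnaround = 33/4 = 8.25

8.25


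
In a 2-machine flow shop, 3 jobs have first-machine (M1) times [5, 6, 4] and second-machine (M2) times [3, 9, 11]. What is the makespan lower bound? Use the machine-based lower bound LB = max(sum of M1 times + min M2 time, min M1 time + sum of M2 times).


LB1 = sum(M1 times) + min(M2 times) = 15 + 3 = 18
LB2 = min(M1 times) + sum(M2 times) = 4 + 23 = 27
Lower bound = max(LB1, LB2) = max(18, 27) = 27

27


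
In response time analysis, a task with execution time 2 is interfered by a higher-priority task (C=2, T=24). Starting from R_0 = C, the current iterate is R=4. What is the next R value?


R_next = C + ceil(R_prev / T_hp) * C_hp
ceil(4 / 24) = ceil(0.1667) = 1
Interference = 1 * 2 = 2
R_next = 2 + 2 = 4
R_next = R_prev, so the iteration has converged (response time = 4).

4


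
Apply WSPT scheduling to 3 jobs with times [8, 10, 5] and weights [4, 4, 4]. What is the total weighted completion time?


Compute p/w ratios and sort ascending (WSPT): [(5, 4), (8, 4), (10, 4)]
Compute weighted completion times:
  Job (p=5,w=4): C=5, w*C=4*5=20
  Job (p=8,w=4): C=13, w*C=4*13=52
  Job (p=10,w=4): C=23, w*C=4*23=92
Total weighted completion time = 164

164


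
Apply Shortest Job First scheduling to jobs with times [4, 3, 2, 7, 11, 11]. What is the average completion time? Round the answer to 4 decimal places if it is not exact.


SJF order (ascending): [2, 3, 4, 7, 11, 11]
Completion times:
  Job 1: burst=2, C=2
  Job 2: burst=3, C=5
  Job 3: burst=4, C=9
  Job 4: burst=7, C=16
  Job 5: burst=11, C=27
  Job 6: burst=11, C=38
Average completion = 97/6 = 16.1667

16.1667


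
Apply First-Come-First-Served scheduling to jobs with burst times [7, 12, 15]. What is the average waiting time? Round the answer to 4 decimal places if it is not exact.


FCFS order (as given): [7, 12, 15]
Waiting times:
  Job 1: wait = 0
  Job 2: wait = 7
  Job 3: wait = 19
Sum of waiting times = 26
Average waiting time = 26/3 = 8.6667

8.6667


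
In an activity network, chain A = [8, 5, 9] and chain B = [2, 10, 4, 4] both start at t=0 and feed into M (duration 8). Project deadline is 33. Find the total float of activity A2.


Forward pass: ES(A2) = sum of predecessors on chain A = 8
EF = ES + duration = 8 + 5 = 13
Backward pass: LF(M) = deadline = 33; LS(M) = 33 - 8 = 25
LF(A2) = LS(M) - sum(successors on chain A) = 25 - 9 = 16
LS = LF - duration = 16 - 5 = 11
Total float = LS - ES = 11 - 8 = 3

3


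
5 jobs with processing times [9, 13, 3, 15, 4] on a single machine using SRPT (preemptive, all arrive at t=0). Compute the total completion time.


Since all jobs arrive at t=0, SRPT equals SPT ordering.
SPT order: [3, 4, 9, 13, 15]
Completion times:
  Job 1: p=3, C=3
  Job 2: p=4, C=7
  Job 3: p=9, C=16
  Job 4: p=13, C=29
  Job 5: p=15, C=44
Total completion time = 3 + 7 + 16 + 29 + 44 = 99

99


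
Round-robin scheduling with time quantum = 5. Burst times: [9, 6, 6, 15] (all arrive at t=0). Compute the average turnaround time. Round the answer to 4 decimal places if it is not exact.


Time quantum = 5
Execution trace:
  J1 runs 5 units, time = 5
  J2 runs 5 units, time = 10
  J3 runs 5 units, time = 15
  J4 runs 5 units, time = 20
  J1 runs 4 units, time = 24
  J2 runs 1 units, time = 25
  J3 runs 1 units, time = 26
  J4 runs 5 units, time = 31
  J4 runs 5 units, time = 36
Finish times: [24, 25, 26, 36]
Average turnaround = 111/4 = 27.75

27.75


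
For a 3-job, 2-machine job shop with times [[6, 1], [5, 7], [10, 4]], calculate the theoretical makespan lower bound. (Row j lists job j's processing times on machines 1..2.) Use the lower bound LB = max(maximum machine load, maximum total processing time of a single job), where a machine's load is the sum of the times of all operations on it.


Machine loads:
  Machine 1: 6 + 5 + 10 = 21
  Machine 2: 1 + 7 + 4 = 12
Max machine load = 21
Job totals:
  Job 1: 7
  Job 2: 12
  Job 3: 14
Max job total = 14
Lower bound = max(21, 14) = 21

21


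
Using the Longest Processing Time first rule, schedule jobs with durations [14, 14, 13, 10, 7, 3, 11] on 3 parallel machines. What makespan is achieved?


Sort jobs in decreasing order (LPT): [14, 14, 13, 11, 10, 7, 3]
Assign each job to the least loaded machine:
  Machine 1: jobs [14, 10], load = 24
  Machine 2: jobs [14, 7, 3], load = 24
  Machine 3: jobs [13, 11], load = 24
Makespan = max load = 24

24


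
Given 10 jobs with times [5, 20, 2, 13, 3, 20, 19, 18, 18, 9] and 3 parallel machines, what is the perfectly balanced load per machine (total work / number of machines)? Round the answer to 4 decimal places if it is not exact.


Total processing time = 5 + 20 + 2 + 13 + 3 + 20 + 19 + 18 + 18 + 9 = 127
Number of machines = 3
Ideal balanced load = 127 / 3 = 42.3333

42.3333


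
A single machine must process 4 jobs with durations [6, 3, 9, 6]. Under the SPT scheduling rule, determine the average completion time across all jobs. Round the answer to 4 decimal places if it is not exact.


Sort jobs by processing time (SPT order): [3, 6, 6, 9]
Compute completion times sequentially:
  Job 1: processing = 3, completes at 3
  Job 2: processing = 6, completes at 9
  Job 3: processing = 6, completes at 15
  Job 4: processing = 9, completes at 24
Sum of completion times = 51
Average completion time = 51/4 = 12.75

12.75


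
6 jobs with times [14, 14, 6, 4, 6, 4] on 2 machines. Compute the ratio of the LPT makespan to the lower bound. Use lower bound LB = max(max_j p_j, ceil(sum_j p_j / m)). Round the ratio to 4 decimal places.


LPT order: [14, 14, 6, 6, 4, 4]
Machine loads after assignment: [24, 24]
LPT makespan = 24
Lower bound = max(max_job, ceil(total/2)) = max(14, 24) = 24
Ratio = 24 / 24 = 1.0

1.0


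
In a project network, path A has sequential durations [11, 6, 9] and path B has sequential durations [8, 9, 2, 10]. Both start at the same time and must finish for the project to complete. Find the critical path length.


Path A total = 11 + 6 + 9 = 26
Path B total = 8 + 9 + 2 + 10 = 29
Critical path = longest path = max(26, 29) = 29

29


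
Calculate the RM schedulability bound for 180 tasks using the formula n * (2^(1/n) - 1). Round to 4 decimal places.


Compute 2^(1/180) = 1.0038582416
Subtract 1: 1.0038582416 - 1 = 0.0038582416
Multiply by n: 180 * 0.0038582416 = 0.6944834880
Round to 4 dp: 0.6945

0.6945


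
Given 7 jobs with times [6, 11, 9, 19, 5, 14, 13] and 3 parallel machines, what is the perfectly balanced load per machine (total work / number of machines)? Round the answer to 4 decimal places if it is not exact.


Total processing time = 6 + 11 + 9 + 19 + 5 + 14 + 13 = 77
Number of machines = 3
Ideal balanced load = 77 / 3 = 25.6667

25.6667


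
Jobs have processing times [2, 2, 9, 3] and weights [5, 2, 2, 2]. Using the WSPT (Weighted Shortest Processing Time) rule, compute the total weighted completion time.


Compute p/w ratios and sort ascending (WSPT): [(2, 5), (2, 2), (3, 2), (9, 2)]
Compute weighted completion times:
  Job (p=2,w=5): C=2, w*C=5*2=10
  Job (p=2,w=2): C=4, w*C=2*4=8
  Job (p=3,w=2): C=7, w*C=2*7=14
  Job (p=9,w=2): C=16, w*C=2*16=32
Total weighted completion time = 64

64


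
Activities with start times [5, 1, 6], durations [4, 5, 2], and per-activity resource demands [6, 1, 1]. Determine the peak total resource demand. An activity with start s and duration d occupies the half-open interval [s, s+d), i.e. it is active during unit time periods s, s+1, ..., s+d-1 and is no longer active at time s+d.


Each activity i is active on [start_i, start_i + duration_i).
Compute total resource usage per time slot:
  t=0: active resources = [], total = 0
  t=1: active resources = [1], total = 1
  t=2: active resources = [1], total = 1
  t=3: active resources = [1], total = 1
  t=4: active resources = [1], total = 1
  t=5: active resources = [6, 1], total = 7
  t=6: active resources = [6, 1], total = 7
  t=7: active resources = [6, 1], total = 7
  t=8: active resources = [6], total = 6
Peak resource demand = 7

7


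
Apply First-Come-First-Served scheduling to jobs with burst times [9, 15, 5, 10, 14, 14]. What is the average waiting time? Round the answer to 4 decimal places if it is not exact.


FCFS order (as given): [9, 15, 5, 10, 14, 14]
Waiting times:
  Job 1: wait = 0
  Job 2: wait = 9
  Job 3: wait = 24
  Job 4: wait = 29
  Job 5: wait = 39
  Job 6: wait = 53
Sum of waiting times = 154
Average waiting time = 154/6 = 25.6667

25.6667


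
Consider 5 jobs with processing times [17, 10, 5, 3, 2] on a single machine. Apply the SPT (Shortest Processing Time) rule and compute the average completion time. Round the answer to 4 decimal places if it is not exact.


Sort jobs by processing time (SPT order): [2, 3, 5, 10, 17]
Compute completion times sequentially:
  Job 1: processing = 2, completes at 2
  Job 2: processing = 3, completes at 5
  Job 3: processing = 5, completes at 10
  Job 4: processing = 10, completes at 20
  Job 5: processing = 17, completes at 37
Sum of completion times = 74
Average completion time = 74/5 = 14.8

14.8


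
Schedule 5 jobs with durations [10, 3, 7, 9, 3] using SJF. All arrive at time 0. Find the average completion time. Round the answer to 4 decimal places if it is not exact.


SJF order (ascending): [3, 3, 7, 9, 10]
Completion times:
  Job 1: burst=3, C=3
  Job 2: burst=3, C=6
  Job 3: burst=7, C=13
  Job 4: burst=9, C=22
  Job 5: burst=10, C=32
Average completion = 76/5 = 15.2

15.2


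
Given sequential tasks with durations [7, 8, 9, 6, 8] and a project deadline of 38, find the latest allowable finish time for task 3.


LF(activity 3) = deadline - sum of successor durations
Successors: activities 4 through 5 with durations [6, 8]
Sum of successor durations = 14
LF = 38 - 14 = 24

24


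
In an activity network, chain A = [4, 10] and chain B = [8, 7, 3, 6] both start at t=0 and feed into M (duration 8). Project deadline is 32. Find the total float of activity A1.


Forward pass: ES(A1) = sum of predecessors on chain A = 0
EF = ES + duration = 0 + 4 = 4
Backward pass: LF(M) = deadline = 32; LS(M) = 32 - 8 = 24
LF(A1) = LS(M) - sum(successors on chain A) = 24 - 10 = 14
LS = LF - duration = 14 - 4 = 10
Total float = LS - ES = 10 - 0 = 10

10


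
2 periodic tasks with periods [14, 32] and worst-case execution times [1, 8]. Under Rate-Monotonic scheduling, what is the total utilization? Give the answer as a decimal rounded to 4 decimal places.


Compute individual utilizations (exact fractions):
  Task 1: C/T = 1/14 (approx. 0.0714)
  Task 2: C/T = 8/32 = 1/4 (approx. 0.25)
Total utilization U = 1/14 + 1/4 = 9/28
Rounded to 4 decimal places: U = 0.3214
RM (Liu & Layland) bound for 2 tasks = 0.828427; compare with U = 9/28 (approx. 0.321429)
U <= bound, so schedulable by RM sufficient condition.

0.3214


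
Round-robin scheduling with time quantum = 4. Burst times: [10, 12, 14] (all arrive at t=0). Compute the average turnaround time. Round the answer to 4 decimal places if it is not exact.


Time quantum = 4
Execution trace:
  J1 runs 4 units, time = 4
  J2 runs 4 units, time = 8
  J3 runs 4 units, time = 12
  J1 runs 4 units, time = 16
  J2 runs 4 units, time = 20
  J3 runs 4 units, time = 24
  J1 runs 2 units, time = 26
  J2 runs 4 units, time = 30
  J3 runs 4 units, time = 34
  J3 runs 2 units, time = 36
Finish times: [26, 30, 36]
Average turnaround = 92/3 = 30.6667

30.6667


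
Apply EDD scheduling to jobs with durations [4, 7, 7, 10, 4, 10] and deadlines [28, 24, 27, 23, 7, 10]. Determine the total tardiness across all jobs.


Sort by due date (EDD order): [(4, 7), (10, 10), (10, 23), (7, 24), (7, 27), (4, 28)]
Compute completion times and tardiness:
  Job 1: p=4, d=7, C=4, tardiness=max(0,4-7)=0
  Job 2: p=10, d=10, C=14, tardiness=max(0,14-10)=4
  Job 3: p=10, d=23, C=24, tardiness=max(0,24-23)=1
  Job 4: p=7, d=24, C=31, tardiness=max(0,31-24)=7
  Job 5: p=7, d=27, C=38, tardiness=max(0,38-27)=11
  Job 6: p=4, d=28, C=42, tardiness=max(0,42-28)=14
Total tardiness = 37

37


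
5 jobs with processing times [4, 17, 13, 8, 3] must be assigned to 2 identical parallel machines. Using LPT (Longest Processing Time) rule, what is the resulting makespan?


Sort jobs in decreasing order (LPT): [17, 13, 8, 4, 3]
Assign each job to the least loaded machine:
  Machine 1: jobs [17, 4, 3], load = 24
  Machine 2: jobs [13, 8], load = 21
Makespan = max load = 24

24
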